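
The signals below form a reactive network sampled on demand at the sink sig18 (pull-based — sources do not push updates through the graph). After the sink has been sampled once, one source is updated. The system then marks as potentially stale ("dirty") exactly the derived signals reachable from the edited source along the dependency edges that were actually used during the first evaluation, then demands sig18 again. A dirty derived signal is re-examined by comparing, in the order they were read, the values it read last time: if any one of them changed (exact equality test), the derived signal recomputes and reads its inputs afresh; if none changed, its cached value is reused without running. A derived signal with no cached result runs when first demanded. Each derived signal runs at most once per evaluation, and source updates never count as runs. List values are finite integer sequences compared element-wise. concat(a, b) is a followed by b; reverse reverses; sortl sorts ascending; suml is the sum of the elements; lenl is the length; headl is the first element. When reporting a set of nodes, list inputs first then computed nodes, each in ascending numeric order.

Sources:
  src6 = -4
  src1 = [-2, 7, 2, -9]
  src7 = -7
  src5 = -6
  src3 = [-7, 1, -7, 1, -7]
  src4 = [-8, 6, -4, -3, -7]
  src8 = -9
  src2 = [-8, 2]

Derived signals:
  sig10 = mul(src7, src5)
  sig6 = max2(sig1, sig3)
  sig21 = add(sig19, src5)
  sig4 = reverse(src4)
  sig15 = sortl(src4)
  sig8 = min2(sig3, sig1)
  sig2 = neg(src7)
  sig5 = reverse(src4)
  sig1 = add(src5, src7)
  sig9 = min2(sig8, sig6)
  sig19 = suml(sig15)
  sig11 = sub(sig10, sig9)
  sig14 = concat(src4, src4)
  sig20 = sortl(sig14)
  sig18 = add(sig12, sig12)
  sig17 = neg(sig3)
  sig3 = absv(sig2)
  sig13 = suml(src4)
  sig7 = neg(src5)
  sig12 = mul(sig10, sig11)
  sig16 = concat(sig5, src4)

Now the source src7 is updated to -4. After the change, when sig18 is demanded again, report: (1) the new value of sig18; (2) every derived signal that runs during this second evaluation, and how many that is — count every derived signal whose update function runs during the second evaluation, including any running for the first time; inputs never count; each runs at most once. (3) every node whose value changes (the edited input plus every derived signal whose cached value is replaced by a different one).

Initial pass — values computed on the first demand:
  sig1 = add(-6, -7) = -13
  sig2 = neg(-7) = 7
  sig3 = absv(7) = 7
  sig6 = max2(-13, 7) = 7
  sig8 = min2(7, -13) = -13
  sig9 = min2(-13, 7) = -13
  sig10 = mul(-7, -6) = 42
  sig11 = sub(42, -13) = 55
  sig12 = mul(42, 55) = 2310
  sig18 = add(2310, 2310) = 4620

Second demand — change propagation:
  sig1: re-runs because src7 -7->-4; new result -10.
  sig2: re-runs because src7 -7->-4; new result 4.
  sig3: re-runs because sig2 7->4; new result 4.
  sig6: re-runs because sig1 -13->-10; sig3 7->4; new result 4.
  sig8: re-runs because sig3 7->4; sig1 -13->-10; new result -10.
  sig9: re-runs because sig8 -13->-10; sig6 7->4; new result -10.
  sig10: re-runs because src7 -7->-4; new result 24.
  sig11: re-runs because sig10 42->24; sig9 -13->-10; new result 34.
  sig12: re-runs because sig10 42->24; sig11 55->34; new result 816.
  sig18: re-runs because sig12 2310->816; sig12 2310->816; new result 1632.

sig18 now evaluates to 1632.
Run set: sig1, sig2, sig3, sig6, sig8, sig9, sig10, sig11, sig12, sig18 (10 run).
Changed values: src7, sig1, sig2, sig3, sig6, sig8, sig9, sig10, sig11, sig12, sig18.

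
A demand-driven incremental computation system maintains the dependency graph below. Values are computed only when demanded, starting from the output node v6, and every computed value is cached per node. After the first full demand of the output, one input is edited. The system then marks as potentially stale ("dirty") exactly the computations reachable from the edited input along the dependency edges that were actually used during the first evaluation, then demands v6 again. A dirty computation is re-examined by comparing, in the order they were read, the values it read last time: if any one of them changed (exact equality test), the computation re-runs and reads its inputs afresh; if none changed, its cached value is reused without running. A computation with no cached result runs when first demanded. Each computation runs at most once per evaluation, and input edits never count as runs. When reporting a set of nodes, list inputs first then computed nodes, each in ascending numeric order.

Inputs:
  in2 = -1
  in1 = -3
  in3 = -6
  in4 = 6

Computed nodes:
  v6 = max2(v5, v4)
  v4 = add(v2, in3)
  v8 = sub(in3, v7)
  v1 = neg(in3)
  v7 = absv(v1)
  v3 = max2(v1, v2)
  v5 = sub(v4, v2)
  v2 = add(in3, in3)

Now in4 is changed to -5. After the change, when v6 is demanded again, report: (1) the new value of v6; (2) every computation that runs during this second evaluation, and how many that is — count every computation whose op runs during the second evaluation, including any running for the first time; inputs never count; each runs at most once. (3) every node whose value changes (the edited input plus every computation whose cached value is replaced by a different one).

New value of v6: -6.
Computations that run: none — 0 in total.
Values that change: in4.
Key observation: in4 is never demanded by the output, so the edit triggers no recomputation at all.

First evaluation (everything demanded from the output):
  v2 = add(-6, -6) = -12
  v4 = add(-12, -6) = -18
  v5 = sub(-18, -12) = -6
  v6 = max2(-6, -18) = -6

Propagation after the edit:
  in4 feeds no computation that the output demands — nothing is marked dirty and nothing runs.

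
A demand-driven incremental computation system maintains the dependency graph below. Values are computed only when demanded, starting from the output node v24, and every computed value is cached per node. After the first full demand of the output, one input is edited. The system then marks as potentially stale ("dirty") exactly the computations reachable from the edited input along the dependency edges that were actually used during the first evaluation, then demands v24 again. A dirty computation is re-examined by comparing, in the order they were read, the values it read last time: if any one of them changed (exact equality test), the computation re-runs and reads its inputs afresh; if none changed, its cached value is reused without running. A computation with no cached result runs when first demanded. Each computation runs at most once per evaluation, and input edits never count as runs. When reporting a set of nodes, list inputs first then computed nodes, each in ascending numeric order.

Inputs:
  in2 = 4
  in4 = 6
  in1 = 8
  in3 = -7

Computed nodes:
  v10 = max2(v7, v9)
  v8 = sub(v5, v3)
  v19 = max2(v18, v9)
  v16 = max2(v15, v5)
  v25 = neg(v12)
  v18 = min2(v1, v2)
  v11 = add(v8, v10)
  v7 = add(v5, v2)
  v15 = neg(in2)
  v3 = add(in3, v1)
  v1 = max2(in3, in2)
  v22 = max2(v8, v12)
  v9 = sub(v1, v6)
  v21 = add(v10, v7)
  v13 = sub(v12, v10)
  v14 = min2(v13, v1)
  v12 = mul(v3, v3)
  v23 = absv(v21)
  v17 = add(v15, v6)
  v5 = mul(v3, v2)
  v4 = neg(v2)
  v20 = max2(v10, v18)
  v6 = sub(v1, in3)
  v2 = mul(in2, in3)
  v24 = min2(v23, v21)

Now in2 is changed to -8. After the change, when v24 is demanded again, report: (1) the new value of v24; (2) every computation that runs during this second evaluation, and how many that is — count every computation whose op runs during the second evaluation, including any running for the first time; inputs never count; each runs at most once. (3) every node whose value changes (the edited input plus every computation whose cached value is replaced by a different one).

First evaluation (everything demanded from the output):
  v1 = max2(-7, 4) = 4
  v2 = mul(4, -7) = -28
  v3 = add(-7, 4) = -3
  v5 = mul(-3, -28) = 84
  v6 = sub(4, -7) = 11
  v7 = add(84, -28) = 56
  v9 = sub(4, 11) = -7
  v10 = max2(56, -7) = 56
  v21 = add(56, 56) = 112
  v23 = absv(112) = 112
  v24 = min2(112, 112) = 112

Propagation after the edit:
  v1: runs — in2 4->-8; result -7.
  v2: runs — in2 4->-8; result 56.
  v3: runs — v1 4->-7; result -14.
  v5: runs — v3 -3->-14; v2 -28->56; result -784.
  v6: runs — v1 4->-7; result 0.
  v7: runs — v5 84->-784; v2 -28->56; result -728.
  v9: runs — v1 4->-7; v6 11->0; result -7 (same value as before).
  v10: runs — v7 56->-728; result -7.
  v21: runs — v10 56->-7; v7 56->-728; result -735.
  v23: runs — v21 112->-735; result 735.
  v24: runs — v23 112->735; v21 112->-735; result -735.

New value of v24: -735.
Computations that run: v1, v2, v3, v5, v6, v7, v9, v10, v21, v23, v24 — 11 in total.
Values that change: in2, v1, v2, v3, v5, v6, v7, v10, v21, v23, v24.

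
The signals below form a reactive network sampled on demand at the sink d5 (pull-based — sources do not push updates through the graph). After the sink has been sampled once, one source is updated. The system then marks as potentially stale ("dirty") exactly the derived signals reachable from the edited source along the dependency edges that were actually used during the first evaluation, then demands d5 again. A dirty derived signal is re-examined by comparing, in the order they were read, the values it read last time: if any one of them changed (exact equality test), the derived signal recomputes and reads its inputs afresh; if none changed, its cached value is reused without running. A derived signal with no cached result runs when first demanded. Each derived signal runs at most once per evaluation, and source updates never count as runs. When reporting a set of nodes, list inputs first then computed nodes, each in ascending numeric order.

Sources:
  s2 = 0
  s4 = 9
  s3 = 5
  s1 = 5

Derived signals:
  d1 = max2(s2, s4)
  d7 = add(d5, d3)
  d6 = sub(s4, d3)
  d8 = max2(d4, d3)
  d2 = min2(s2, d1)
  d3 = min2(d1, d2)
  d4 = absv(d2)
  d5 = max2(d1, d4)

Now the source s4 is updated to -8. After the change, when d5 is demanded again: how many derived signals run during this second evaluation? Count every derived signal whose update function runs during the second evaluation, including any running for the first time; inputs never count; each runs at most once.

Initial pass — values computed on the first demand:
  d1 = max2(0, 9) = 9
  d2 = min2(0, 9) = 0
  d4 = absv(0) = 0
  d5 = max2(9, 0) = 9

Second demand — change propagation:
  d1: re-runs because s4 9->-8; new result 0.
  d2: re-runs because d1 9->0; new result 0 (unchanged).
  d4: re-examined; everything it read last time is the same (d2 unchanged) — cache 0 kept, no run.
  d5: re-runs because d1 9->0; new result 0.

The important point: at d4 every value read last time is unchanged, so the dirty flag clears without a run.

Run set: d1, d2, d5 (3 run).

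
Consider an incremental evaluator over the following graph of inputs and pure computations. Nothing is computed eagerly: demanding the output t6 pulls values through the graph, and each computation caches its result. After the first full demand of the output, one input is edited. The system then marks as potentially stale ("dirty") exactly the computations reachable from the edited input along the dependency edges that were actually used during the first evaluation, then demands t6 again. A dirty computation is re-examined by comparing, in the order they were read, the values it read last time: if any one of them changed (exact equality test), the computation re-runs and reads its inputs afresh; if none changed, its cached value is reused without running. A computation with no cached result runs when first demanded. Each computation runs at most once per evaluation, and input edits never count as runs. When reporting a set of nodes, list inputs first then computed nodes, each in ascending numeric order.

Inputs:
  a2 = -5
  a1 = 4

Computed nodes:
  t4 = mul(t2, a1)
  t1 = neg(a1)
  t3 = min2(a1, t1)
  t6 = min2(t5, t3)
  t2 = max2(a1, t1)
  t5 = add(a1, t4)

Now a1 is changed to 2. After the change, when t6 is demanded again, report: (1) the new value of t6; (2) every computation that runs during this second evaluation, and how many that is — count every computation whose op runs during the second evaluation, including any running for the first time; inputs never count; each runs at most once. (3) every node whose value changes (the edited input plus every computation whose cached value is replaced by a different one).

t6 now evaluates to -2.
Run set: t1, t2, t3, t4, t5, t6 (6 run).
Changed values: a1, t1, t2, t3, t4, t5, t6.

Initial pass — values computed on the first demand:
  t1 = neg(4) = -4
  t2 = max2(4, -4) = 4
  t3 = min2(4, -4) = -4
  t4 = mul(4, 4) = 16
  t5 = add(4, 16) = 20
  t6 = min2(20, -4) = -4

Second demand — change propagation:
  t1: re-runs because a1 4->2; new result -2.
  t2: re-runs because a1 4->2; t1 -4->-2; new result 2.
  t3: re-runs because a1 4->2; t1 -4->-2; new result -2.
  t4: re-runs because t2 4->2; a1 4->2; new result 4.
  t5: re-runs because a1 4->2; t4 16->4; new result 6.
  t6: re-runs because t5 20->6; t3 -4->-2; new result -2.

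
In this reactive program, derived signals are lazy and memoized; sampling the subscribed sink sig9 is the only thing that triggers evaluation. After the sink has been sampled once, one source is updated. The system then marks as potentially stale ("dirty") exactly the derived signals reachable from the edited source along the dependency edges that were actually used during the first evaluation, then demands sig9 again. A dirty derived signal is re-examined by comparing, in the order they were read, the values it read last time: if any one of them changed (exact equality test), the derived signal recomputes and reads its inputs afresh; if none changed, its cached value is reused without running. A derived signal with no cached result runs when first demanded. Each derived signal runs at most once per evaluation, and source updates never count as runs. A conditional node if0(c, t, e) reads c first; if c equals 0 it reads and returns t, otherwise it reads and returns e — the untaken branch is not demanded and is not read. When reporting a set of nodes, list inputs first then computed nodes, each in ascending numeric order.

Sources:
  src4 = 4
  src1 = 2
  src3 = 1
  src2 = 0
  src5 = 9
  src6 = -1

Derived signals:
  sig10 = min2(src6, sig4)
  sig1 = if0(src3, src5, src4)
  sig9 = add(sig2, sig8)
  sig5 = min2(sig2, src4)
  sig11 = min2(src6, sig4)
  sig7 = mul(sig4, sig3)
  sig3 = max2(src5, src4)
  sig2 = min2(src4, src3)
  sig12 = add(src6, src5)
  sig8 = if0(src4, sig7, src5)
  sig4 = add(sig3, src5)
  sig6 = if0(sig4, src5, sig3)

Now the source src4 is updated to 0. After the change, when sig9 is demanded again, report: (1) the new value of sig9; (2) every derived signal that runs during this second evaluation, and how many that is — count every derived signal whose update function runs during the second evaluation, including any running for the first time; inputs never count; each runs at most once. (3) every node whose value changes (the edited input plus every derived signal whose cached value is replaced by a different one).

First demand of the output computes:
  sig2 = min2(4, 1) = 1
  sig8 = if0(src4=4 -> else branch src5) = 9
  sig9 = add(1, 9) = 10

After the edit, cleaning proceeds:
  sig2: a read changed (src4 4->0) — executes, giving 0.
  sig3: had never run; runs now, result 9.
  sig4: had never run; runs now, result 18.
  sig7: had never run; runs now, result 162.
  sig8: a read changed (src4 4->0) — executes, giving 162.
  sig9: a read changed (sig2 1->0; sig8 9->162) — executes, giving 162.

Note the branch switch — sig3, sig4, sig7 had no cache and run now for the first time.

Demanding sig9 again yields 162.
6 derived signals run: sig2, sig3, sig4, sig7, sig8, sig9.
The nodes whose values change: src4, sig2, sig8, sig9.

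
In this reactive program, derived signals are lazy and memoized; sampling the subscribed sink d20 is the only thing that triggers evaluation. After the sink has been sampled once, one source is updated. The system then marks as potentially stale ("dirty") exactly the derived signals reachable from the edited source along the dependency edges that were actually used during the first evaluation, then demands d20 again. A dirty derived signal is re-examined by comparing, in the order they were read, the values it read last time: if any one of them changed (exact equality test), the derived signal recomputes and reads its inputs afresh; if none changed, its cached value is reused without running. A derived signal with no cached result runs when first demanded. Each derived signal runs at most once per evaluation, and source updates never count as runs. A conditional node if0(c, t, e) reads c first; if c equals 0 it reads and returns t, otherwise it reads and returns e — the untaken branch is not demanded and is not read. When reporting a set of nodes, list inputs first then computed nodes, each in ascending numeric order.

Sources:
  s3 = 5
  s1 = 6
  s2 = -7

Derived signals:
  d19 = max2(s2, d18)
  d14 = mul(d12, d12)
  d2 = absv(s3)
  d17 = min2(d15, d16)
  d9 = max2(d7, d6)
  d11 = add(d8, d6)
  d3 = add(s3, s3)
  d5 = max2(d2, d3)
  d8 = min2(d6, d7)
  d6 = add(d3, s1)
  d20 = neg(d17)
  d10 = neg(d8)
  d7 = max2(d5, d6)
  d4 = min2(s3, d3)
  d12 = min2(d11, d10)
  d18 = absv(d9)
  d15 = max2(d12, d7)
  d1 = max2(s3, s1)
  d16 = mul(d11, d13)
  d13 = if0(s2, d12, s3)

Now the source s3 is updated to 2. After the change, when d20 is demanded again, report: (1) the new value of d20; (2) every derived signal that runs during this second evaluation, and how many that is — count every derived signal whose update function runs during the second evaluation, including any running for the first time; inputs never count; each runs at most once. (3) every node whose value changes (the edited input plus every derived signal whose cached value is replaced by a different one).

Demanding d20 again yields -10.
14 derived signals run: d2, d3, d5, d6, d7, d8, d10, d11, d12, d13, d15, d16, d17, d20.
The nodes whose values change: s3, d2, d3, d5, d6, d7, d8, d10, d11, d12, d13, d15, d16, d17, d20.

First demand of the output computes:
  d2 = absv(5) = 5
  d3 = add(5, 5) = 10
  d5 = max2(5, 10) = 10
  d6 = add(10, 6) = 16
  d7 = max2(10, 16) = 16
  d8 = min2(16, 16) = 16
  d10 = neg(16) = -16
  d11 = add(16, 16) = 32
  d12 = min2(32, -16) = -16
  d13 = if0(s2=-7 -> else branch s3) = 5
  d15 = max2(-16, 16) = 16
  d16 = mul(32, 5) = 160
  d17 = min2(16, 160) = 16
  d20 = neg(16) = -16

After the edit, cleaning proceeds:
  d2: a read changed (s3 5->2) — executes, giving 2.
  d3: a read changed (s3 5->2; s3 5->2) — executes, giving 4.
  d5: a read changed (d2 5->2; d3 10->4) — executes, giving 4.
  d6: a read changed (d3 10->4) — executes, giving 10.
  d7: a read changed (d5 10->4; d6 16->10) — executes, giving 10.
  d8: a read changed (d6 16->10; d7 16->10) — executes, giving 10.
  d10: a read changed (d8 16->10) — executes, giving -10.
  d11: a read changed (d8 16->10; d6 16->10) — executes, giving 20.
  d12: a read changed (d11 32->20; d10 -16->-10) — executes, giving -10.
  d13: a read changed (s3 5->2) — executes, giving 2.
  d15: a read changed (d12 -16->-10; d7 16->10) — executes, giving 10.
  d16: a read changed (d11 32->20; d13 5->2) — executes, giving 40.
  d17: a read changed (d15 16->10; d16 160->40) — executes, giving 10.
  d20: a read changed (d17 16->10) — executes, giving -10.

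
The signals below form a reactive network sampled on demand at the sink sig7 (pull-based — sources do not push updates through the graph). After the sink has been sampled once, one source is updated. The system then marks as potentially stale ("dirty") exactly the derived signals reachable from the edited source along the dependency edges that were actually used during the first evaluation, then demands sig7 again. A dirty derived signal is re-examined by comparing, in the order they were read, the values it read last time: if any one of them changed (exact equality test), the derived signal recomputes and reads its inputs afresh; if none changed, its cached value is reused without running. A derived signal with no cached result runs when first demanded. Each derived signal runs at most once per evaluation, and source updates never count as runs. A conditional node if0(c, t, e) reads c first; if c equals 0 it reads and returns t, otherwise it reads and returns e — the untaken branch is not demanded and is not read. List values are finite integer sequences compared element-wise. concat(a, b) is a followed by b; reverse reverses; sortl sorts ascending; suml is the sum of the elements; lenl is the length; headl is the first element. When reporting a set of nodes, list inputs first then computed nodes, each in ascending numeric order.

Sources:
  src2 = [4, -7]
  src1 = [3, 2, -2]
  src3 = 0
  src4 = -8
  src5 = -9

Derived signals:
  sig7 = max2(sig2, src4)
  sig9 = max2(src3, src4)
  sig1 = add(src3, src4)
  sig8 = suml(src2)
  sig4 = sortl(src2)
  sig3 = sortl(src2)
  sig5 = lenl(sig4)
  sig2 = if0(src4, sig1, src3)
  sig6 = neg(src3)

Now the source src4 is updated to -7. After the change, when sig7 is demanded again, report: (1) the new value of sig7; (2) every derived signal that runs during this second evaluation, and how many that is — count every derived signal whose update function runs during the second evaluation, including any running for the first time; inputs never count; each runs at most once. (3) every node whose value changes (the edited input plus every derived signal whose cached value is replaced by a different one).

Initial pass — values computed on the first demand:
  sig2 = if0(src4=-8 -> else branch src3) = 0
  sig7 = max2(0, -8) = 0

Second demand — change propagation:
  sig2: re-runs because src4 -8->-7; new result 0 (unchanged).
  sig7: re-runs because src4 -8->-7; new result 0 (unchanged).

sig7 now evaluates to 0.
Run set: sig2, sig7 (2 run).
Changed values: src4.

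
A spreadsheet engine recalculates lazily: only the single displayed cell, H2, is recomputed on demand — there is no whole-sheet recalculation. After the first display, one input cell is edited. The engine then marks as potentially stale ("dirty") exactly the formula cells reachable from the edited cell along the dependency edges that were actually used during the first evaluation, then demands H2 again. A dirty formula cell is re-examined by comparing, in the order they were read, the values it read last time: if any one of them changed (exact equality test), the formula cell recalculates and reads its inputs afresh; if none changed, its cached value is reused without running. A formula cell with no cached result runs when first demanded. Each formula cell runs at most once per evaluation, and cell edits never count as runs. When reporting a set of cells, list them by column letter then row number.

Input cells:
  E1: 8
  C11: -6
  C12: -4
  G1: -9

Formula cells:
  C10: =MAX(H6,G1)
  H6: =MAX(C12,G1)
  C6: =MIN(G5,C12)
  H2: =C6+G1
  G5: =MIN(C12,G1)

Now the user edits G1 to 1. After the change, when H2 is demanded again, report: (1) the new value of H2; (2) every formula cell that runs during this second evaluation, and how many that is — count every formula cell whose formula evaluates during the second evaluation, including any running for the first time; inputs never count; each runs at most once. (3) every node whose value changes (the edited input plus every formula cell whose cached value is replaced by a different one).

First evaluation (everything demanded from the output):
  G5 = MIN(-4, -9) = -9
  C6 = MIN(-9, -4) = -9
  H2 = -9 + -9 = -18

Propagation after the edit:
  G5: runs — G1 -9->1; result -4.
  C6: runs — G5 -9->-4; result -4.
  H2: runs — C6 -9->-4; G1 -9->1; result -3.

New value of H2: -3.
Formula cells that run: C6, G5, H2 — 3 in total.
Values that change: C6, G1, G5, H2.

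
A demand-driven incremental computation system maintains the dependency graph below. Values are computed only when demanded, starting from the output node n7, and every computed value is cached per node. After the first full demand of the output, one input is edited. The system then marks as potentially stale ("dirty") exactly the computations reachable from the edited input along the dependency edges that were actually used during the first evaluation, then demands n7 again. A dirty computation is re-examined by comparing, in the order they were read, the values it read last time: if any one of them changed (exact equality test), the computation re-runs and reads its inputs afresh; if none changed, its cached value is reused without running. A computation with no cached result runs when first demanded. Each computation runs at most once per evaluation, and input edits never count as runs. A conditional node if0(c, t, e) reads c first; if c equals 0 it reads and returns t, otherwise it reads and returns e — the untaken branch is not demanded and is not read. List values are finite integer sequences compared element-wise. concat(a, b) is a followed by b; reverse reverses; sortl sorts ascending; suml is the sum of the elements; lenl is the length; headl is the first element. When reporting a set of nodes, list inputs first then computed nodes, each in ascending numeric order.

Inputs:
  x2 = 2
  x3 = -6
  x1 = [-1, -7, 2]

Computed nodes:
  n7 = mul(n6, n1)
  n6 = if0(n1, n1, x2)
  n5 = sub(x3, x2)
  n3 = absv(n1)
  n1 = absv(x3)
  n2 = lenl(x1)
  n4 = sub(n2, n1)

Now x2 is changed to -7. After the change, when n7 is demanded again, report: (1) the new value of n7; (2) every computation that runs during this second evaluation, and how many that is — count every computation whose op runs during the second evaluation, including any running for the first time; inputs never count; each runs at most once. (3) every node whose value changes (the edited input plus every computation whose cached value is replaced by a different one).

New value of n7: -42.
Computations that run: n6, n7 — 2 in total.
Values that change: x2, n6, n7.

First evaluation (everything demanded from the output):
  n1 = absv(-6) = 6
  n6 = if0(n1=6 -> else branch x2) = 2
  n7 = mul(2, 6) = 12

Propagation after the edit:
  n6: runs — x2 2->-7; result -7.
  n7: runs — n6 2->-7; result -42.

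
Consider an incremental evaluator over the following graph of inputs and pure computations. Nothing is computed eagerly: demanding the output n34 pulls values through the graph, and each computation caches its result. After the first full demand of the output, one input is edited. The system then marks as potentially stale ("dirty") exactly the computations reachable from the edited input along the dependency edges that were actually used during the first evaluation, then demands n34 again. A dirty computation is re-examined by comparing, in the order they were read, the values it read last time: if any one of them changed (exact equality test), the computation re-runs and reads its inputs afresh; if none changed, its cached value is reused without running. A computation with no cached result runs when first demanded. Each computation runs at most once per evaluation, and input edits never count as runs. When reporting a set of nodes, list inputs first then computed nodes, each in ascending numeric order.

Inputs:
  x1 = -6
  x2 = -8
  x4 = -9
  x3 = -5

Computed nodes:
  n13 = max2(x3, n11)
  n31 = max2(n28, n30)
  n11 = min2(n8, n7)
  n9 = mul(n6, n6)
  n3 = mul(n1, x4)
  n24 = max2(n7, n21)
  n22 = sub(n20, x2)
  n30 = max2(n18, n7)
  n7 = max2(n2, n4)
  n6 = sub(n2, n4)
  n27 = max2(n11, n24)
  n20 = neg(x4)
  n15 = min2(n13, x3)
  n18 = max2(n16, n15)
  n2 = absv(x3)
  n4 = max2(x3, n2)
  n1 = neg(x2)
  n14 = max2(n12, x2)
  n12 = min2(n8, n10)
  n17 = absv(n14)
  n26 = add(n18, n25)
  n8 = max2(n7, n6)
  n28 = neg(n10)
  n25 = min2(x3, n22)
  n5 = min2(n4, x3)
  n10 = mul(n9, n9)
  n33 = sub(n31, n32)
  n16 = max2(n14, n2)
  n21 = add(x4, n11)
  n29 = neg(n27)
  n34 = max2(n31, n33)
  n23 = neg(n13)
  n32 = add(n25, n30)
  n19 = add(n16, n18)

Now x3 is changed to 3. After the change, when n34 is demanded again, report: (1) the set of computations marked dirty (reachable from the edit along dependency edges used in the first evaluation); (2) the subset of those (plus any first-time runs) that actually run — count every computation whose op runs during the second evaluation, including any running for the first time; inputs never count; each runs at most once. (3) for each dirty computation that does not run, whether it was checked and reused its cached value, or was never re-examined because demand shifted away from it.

Initial pass — values computed on the first demand:
  n2 = absv(-5) = 5
  n4 = max2(-5, 5) = 5
  n6 = sub(5, 5) = 0
  n7 = max2(5, 5) = 5
  n8 = max2(5, 0) = 5
  n9 = mul(0, 0) = 0
  n10 = mul(0, 0) = 0
  n11 = min2(5, 5) = 5
  n12 = min2(5, 0) = 0
  n13 = max2(-5, 5) = 5
  n14 = max2(0, -8) = 0
  n15 = min2(5, -5) = -5
  n16 = max2(0, 5) = 5
  n18 = max2(5, -5) = 5
  n20 = neg(-9) = 9
  n22 = sub(9, -8) = 17
  n25 = min2(-5, 17) = -5
  n28 = neg(0) = 0
  n30 = max2(5, 5) = 5
  n31 = max2(0, 5) = 5
  n32 = add(-5, 5) = 0
  n33 = sub(5, 0) = 5
  n34 = max2(5, 5) = 5

Second demand — change propagation:
  n2: re-runs because x3 -5->3; new result 3.
  n4: re-runs because x3 -5->3; n2 5->3; new result 3.
  n6: re-runs because n2 5->3; n4 5->3; new result 0 (unchanged).
  n7: re-runs because n2 5->3; n4 5->3; new result 3.
  n8: re-runs because n7 5->3; new result 3.
  n9: re-examined; everything it read last time is the same (n6 unchanged, n6 unchanged) — cache 0 kept, no run.
  n10: re-examined; everything it read last time is the same (n9 unchanged, n9 unchanged) — cache 0 kept, no run.
  n11: re-runs because n8 5->3; n7 5->3; new result 3.
  n12: re-runs because n8 5->3; new result 0 (unchanged).
  n13: re-runs because x3 -5->3; n11 5->3; new result 3.
  n14: re-examined; everything it read last time is the same (n12 unchanged, x2 unchanged) — cache 0 kept, no run.
  n15: re-runs because n13 5->3; x3 -5->3; new result 3.
  n16: re-runs because n2 5->3; new result 3.
  n18: re-runs because n16 5->3; n15 -5->3; new result 3.
  n25: re-runs because x3 -5->3; new result 3.
  n28: re-examined; everything it read last time is the same (n10 unchanged) — cache 0 kept, no run.
  n30: re-runs because n18 5->3; n7 5->3; new result 3.
  n31: re-runs because n30 5->3; new result 3.
  n32: re-runs because n25 -5->3; n30 5->3; new result 6.
  n33: re-runs because n31 5->3; n32 0->6; new result -3.
  n34: re-runs because n31 5->3; n33 5->-3; new result 3.

The important point: at n9 every value read last time is unchanged, so the dirty flag clears without a run.

Dirty set: n2, n4, n6, n7, n8, n9, n10, n11, n12, n13, n14, n15, n16, n18, n25, n28, n30, n31, n32, n33, n34.
Run set: n2, n4, n6, n7, n8, n11, n12, n13, n15, n16, n18, n25, n30, n31, n32, n33, n34 (17 run).
Re-examined without running (cache reused): n9, n10, n14, n28.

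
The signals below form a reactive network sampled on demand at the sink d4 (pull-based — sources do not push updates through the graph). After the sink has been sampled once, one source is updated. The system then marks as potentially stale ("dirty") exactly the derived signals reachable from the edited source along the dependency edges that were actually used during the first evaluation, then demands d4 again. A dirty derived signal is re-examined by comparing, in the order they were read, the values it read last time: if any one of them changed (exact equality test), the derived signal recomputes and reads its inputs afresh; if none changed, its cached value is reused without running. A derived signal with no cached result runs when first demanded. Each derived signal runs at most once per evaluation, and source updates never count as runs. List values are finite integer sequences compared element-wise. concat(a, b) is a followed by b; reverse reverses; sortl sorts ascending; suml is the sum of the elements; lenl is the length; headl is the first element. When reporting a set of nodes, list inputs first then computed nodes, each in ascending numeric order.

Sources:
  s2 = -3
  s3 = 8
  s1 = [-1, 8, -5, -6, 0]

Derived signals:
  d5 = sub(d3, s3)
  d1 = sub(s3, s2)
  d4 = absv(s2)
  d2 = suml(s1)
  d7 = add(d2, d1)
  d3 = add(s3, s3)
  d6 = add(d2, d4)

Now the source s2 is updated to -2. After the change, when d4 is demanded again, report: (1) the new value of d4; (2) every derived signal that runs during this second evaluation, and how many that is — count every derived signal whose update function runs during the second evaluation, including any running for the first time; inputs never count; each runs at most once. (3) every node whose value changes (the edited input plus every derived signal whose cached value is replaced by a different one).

d4 now evaluates to 2.
Run set: d4 (1 run).
Changed values: s2, d4.

Initial pass — values computed on the first demand:
  d4 = absv(-3) = 3

Second demand — change propagation:
  d4: re-runs because s2 -3->-2; new result 2.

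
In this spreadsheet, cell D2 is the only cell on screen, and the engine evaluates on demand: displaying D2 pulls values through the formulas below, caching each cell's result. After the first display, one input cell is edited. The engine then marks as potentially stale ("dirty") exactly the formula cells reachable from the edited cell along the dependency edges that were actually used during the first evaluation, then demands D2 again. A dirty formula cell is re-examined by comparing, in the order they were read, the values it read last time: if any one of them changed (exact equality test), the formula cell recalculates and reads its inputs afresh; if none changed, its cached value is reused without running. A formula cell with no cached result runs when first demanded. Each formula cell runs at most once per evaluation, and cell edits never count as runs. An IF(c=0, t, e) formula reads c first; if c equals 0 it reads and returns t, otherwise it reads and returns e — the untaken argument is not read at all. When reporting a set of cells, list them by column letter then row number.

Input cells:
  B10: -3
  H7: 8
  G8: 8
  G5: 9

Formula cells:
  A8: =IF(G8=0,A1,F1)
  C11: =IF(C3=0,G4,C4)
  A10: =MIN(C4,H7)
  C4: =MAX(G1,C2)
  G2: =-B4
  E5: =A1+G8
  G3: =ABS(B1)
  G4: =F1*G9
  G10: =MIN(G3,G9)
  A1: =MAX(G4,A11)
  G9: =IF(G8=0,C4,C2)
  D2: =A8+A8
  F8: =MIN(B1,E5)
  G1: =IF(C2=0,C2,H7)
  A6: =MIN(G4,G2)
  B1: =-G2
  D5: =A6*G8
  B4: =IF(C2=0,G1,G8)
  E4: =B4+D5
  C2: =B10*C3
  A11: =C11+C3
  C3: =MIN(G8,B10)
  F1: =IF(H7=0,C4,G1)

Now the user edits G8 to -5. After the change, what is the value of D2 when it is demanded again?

Initial pass — values computed on the first demand:
  C3 = MIN(8, -3) = -3
  C2 = -3 * -3 = 9
  G1 = IF(C2=0: C2=9 -> else branch H7) = 8
  F1 = IF(H7=0: H7=8 -> else branch G1) = 8
  A8 = IF(G8=0: G8=8 -> else branch F1) = 8
  D2 = 8 + 8 = 16

Second demand — change propagation:
  C3: re-runs because G8 8->-5; new result -5.
  C2: re-runs because C3 -3->-5; new result 15.
  G1: re-runs because C2 9->15; new result 8 (unchanged).
  F1: re-examined; everything it read last time is the same (H7 unchanged, G1 unchanged) — cache 8 kept, no run.
  A8: re-runs because G8 8->-5; new result 8 (unchanged).
  D2: re-examined; everything it read last time is the same (A8 unchanged, A8 unchanged) — cache 16 kept, no run.

The important point: at F1 every value read last time is unchanged, so the dirty flag clears without a run.

D2 now evaluates to 16.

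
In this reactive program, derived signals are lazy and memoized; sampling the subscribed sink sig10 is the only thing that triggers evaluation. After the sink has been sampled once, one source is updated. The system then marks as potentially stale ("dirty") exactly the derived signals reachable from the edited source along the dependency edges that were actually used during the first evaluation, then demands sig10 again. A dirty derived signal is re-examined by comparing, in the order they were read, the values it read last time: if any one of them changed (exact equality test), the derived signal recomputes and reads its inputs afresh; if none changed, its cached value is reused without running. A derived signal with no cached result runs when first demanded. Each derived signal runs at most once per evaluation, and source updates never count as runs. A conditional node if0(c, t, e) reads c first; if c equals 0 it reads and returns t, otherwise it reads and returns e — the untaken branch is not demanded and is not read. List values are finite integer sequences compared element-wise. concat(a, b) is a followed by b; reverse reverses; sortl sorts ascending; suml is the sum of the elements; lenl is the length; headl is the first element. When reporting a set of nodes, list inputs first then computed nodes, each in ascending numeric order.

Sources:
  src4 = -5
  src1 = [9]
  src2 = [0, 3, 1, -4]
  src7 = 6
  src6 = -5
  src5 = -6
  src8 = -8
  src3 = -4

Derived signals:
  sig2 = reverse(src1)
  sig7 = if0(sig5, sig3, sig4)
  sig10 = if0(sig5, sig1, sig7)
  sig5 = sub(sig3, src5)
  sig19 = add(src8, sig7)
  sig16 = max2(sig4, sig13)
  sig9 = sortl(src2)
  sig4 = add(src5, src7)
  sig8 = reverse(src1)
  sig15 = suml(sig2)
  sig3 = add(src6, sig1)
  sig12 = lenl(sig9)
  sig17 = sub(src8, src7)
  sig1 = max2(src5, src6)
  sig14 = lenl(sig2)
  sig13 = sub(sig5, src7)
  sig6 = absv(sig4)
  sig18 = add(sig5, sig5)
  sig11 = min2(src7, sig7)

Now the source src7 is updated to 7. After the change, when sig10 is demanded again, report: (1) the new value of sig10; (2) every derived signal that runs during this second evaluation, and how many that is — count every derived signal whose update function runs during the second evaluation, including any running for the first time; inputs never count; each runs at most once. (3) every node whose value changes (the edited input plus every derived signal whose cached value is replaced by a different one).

Demanding sig10 again yields 1.
3 derived signals run: sig4, sig7, sig10.
The nodes whose values change: src7, sig4, sig7, sig10.

First demand of the output computes:
  sig1 = max2(-6, -5) = -5
  sig3 = add(-5, -5) = -10
  sig4 = add(-6, 6) = 0
  sig5 = sub(-10, -6) = -4
  sig7 = if0(sig5=-4 -> else branch sig4) = 0
  sig10 = if0(sig5=-4 -> else branch sig7) = 0

After the edit, cleaning proceeds:
  sig4: a read changed (src7 6->7) — executes, giving 1.
  sig7: a read changed (sig4 0->1) — executes, giving 1.
  sig10: a read changed (sig7 0->1) — executes, giving 1.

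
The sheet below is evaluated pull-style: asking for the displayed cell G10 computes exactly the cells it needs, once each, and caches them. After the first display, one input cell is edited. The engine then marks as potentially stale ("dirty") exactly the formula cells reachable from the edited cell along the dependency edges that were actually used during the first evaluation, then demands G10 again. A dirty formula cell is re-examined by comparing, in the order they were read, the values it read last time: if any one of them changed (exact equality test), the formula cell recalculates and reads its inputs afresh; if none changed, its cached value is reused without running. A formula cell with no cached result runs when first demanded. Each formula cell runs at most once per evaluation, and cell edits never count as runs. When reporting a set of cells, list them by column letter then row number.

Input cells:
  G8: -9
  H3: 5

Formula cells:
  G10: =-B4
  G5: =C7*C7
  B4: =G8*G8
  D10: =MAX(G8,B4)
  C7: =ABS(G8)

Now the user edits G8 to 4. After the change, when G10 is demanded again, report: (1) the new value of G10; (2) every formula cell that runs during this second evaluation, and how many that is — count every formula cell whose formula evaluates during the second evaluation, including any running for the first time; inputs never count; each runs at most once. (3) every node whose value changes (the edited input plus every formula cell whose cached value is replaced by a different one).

First demand of the output computes:
  B4 = -9 * -9 = 81
  G10 = -(81) = -81

After the edit, cleaning proceeds:
  B4: a read changed (G8 -9->4; G8 -9->4) — executes, giving 16.
  G10: a read changed (B4 81->16) — executes, giving -16.

Demanding G10 again yields -16.
2 formula cells run: B4, G10.
The nodes whose values change: B4, G8, G10.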